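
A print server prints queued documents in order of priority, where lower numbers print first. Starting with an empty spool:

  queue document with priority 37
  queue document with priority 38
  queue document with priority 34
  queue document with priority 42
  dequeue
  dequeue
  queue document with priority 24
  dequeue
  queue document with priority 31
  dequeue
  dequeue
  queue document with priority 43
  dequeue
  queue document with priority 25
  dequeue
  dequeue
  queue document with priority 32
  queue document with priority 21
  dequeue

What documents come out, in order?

[34, 37, 24, 31, 38, 42, 25, 43, 21]

insert 37 → {37}
insert 38 → {37, 38}
insert 34 → {34, 37, 38}
insert 42 → {34, 37, 38, 42}
dequeue → 34; now {37, 38, 42}
dequeue → 37; now {38, 42}
insert 24 → {24, 38, 42}
dequeue → 24; now {38, 42}
insert 31 → {31, 38, 42}
dequeue → 31; now {38, 42}
dequeue → 38; now {42}
insert 43 → {42, 43}
dequeue → 42; now {43}
insert 25 → {25, 43}
dequeue → 25; now {43}
dequeue → 43; now {}
insert 32 → {32}
insert 21 → {21, 32}
dequeue → 21; now {32}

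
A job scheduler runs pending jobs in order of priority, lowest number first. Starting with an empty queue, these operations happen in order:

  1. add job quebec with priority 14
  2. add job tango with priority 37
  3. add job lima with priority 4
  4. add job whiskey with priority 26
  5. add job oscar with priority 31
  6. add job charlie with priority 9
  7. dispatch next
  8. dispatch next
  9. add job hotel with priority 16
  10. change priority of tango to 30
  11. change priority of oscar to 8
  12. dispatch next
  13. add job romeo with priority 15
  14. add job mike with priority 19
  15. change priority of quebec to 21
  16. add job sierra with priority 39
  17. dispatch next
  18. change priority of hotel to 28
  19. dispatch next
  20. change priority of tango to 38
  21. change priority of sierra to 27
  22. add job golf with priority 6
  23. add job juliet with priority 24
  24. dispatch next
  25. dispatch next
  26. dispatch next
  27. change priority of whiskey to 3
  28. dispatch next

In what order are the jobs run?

add quebec (priority 14) → {quebec:14}
add tango (priority 37) → {quebec:14, tango:37}
add lima (priority 4) → {lima:4, quebec:14, tango:37}
add whiskey (priority 26) → {lima:4, quebec:14, whiskey:26, tango:37}
add oscar (priority 31) → {lima:4, quebec:14, whiskey:26, oscar:31, tango:37}
add charlie (priority 9) → {lima:4, charlie:9, quebec:14, whiskey:26, oscar:31, tango:37}
dispatch next → lima; now {charlie:9, quebec:14, whiskey:26, oscar:31, tango:37}
dispatch next → charlie; now {quebec:14, whiskey:26, oscar:31, tango:37}
add hotel (priority 16) → {quebec:14, hotel:16, whiskey:26, oscar:31, tango:37}
update tango to priority 30 → {quebec:14, hotel:16, whiskey:26, tango:30, oscar:31}
update oscar to priority 8 → {oscar:8, quebec:14, hotel:16, whiskey:26, tango:30}
dispatch next → oscar; now {quebec:14, hotel:16, whiskey:26, tango:30}
add romeo (priority 15) → {quebec:14, romeo:15, hotel:16, whiskey:26, tango:30}
add mike (priority 19) → {quebec:14, romeo:15, hotel:16, mike:19, whiskey:26, tango:30}
update quebec to priority 21 → {romeo:15, hotel:16, mike:19, quebec:21, whiskey:26, tango:30}
add sierra (priority 39) → {romeo:15, hotel:16, mike:19, quebec:21, whiskey:26, tango:30, sierra:39}
dispatch next → romeo; now {hotel:16, mike:19, quebec:21, whiskey:26, tango:30, sierra:39}
update hotel to priority 28 → {mike:19, quebec:21, whiskey:26, hotel:28, tango:30, sierra:39}
dispatch next → mike; now {quebec:21, whiskey:26, hotel:28, tango:30, sierra:39}
update tango to priority 38 → {quebec:21, whiskey:26, hotel:28, tango:38, sierra:39}
update sierra to priority 27 → {quebec:21, whiskey:26, sierra:27, hotel:28, tango:38}
add golf (priority 6) → {golf:6, quebec:21, whiskey:26, sierra:27, hotel:28, tango:38}
add juliet (priority 24) → {golf:6, quebec:21, juliet:24, whiskey:26, sierra:27, hotel:28, tango:38}
dispatch next → golf; now {quebec:21, juliet:24, whiskey:26, sierra:27, hotel:28, tango:38}
dispatch next → quebec; now {juliet:24, whiskey:26, sierra:27, hotel:28, tango:38}
dispatch next → juliet; now {whiskey:26, sierra:27, hotel:28, tango:38}
update whiskey to priority 3 → {whiskey:3, sierra:27, hotel:28, tango:38}
dispatch next → whiskey; now {sierra:27, hotel:28, tango:38}

lima → charlie → oscar → romeo → mike → golf → quebec → juliet → whiskey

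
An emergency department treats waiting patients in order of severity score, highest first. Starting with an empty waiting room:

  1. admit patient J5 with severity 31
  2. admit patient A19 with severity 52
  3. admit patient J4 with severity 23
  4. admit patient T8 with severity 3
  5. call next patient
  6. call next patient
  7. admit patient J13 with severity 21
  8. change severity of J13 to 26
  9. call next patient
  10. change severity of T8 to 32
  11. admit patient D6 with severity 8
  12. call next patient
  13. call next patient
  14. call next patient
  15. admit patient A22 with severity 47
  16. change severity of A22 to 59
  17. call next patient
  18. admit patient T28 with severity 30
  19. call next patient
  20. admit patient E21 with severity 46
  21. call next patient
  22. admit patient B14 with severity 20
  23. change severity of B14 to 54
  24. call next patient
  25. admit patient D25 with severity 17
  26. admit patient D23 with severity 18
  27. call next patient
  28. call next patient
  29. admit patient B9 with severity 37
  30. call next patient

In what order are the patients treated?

add J5 (severity 31) → {J5:31}
add A19 (severity 52) → {A19:52, J5:31}
add J4 (severity 23) → {A19:52, J5:31, J4:23}
add T8 (severity 3) → {A19:52, J5:31, J4:23, T8:3}
call next patient → A19; now {J5:31, J4:23, T8:3}
call next patient → J5; now {J4:23, T8:3}
add J13 (severity 21) → {J4:23, J13:21, T8:3}
update J13 to severity 26 → {J13:26, J4:23, T8:3}
call next patient → J13; now {J4:23, T8:3}
update T8 to severity 32 → {T8:32, J4:23}
add D6 (severity 8) → {T8:32, J4:23, D6:8}
call next patient → T8; now {J4:23, D6:8}
call next patient → J4; now {D6:8}
call next patient → D6; now {}
add A22 (severity 47) → {A22:47}
update A22 to severity 59 → {A22:59}
call next patient → A22; now {}
add T28 (severity 30) → {T28:30}
call next patient → T28; now {}
add E21 (severity 46) → {E21:46}
call next patient → E21; now {}
add B14 (severity 20) → {B14:20}
update B14 to severity 54 → {B14:54}
call next patient → B14; now {}
add D25 (severity 17) → {D25:17}
add D23 (severity 18) → {D23:18, D25:17}
call next patient → D23; now {D25:17}
call next patient → D25; now {}
add B9 (severity 37) → {B9:37}
call next patient → B9; now {}

A19, J5, J13, T8, J4, D6, A22, T28, E21, B14, D23, D25, B9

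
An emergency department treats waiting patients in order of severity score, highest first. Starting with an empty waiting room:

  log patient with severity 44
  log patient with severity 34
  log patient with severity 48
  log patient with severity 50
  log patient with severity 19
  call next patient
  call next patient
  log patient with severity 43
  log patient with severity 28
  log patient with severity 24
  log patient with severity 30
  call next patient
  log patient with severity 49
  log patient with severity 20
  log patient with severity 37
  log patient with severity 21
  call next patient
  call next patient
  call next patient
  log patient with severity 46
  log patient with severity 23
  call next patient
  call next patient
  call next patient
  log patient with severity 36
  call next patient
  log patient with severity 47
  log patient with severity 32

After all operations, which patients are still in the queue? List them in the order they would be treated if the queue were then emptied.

insert 44 → {44}
insert 34 → {44, 34}
insert 48 → {48, 44, 34}
insert 50 → {50, 48, 44, 34}
insert 19 → {50, 48, 44, 34, 19}
call next patient → 50; now {48, 44, 34, 19}
call next patient → 48; now {44, 34, 19}
insert 43 → {44, 43, 34, 19}
insert 28 → {44, 43, 34, 28, 19}
insert 24 → {44, 43, 34, 28, 24, 19}
insert 30 → {44, 43, 34, 30, 28, 24, 19}
call next patient → 44; now {43, 34, 30, 28, 24, 19}
insert 49 → {49, 43, 34, 30, 28, 24, 19}
insert 20 → {49, 43, 34, 30, 28, 24, 20, 19}
insert 37 → {49, 43, 37, 34, 30, 28, 24, 20, 19}
insert 21 → {49, 43, 37, 34, 30, 28, 24, 21, 20, 19}
call next patient → 49; now {43, 37, 34, 30, 28, 24, 21, 20, 19}
call next patient → 43; now {37, 34, 30, 28, 24, 21, 20, 19}
call next patient → 37; now {34, 30, 28, 24, 21, 20, 19}
insert 46 → {46, 34, 30, 28, 24, 21, 20, 19}
insert 23 → {46, 34, 30, 28, 24, 23, 21, 20, 19}
call next patient → 46; now {34, 30, 28, 24, 23, 21, 20, 19}
call next patient → 34; now {30, 28, 24, 23, 21, 20, 19}
call next patient → 30; now {28, 24, 23, 21, 20, 19}
insert 36 → {36, 28, 24, 23, 21, 20, 19}
call next patient → 36; now {28, 24, 23, 21, 20, 19}
insert 47 → {47, 28, 24, 23, 21, 20, 19}
insert 32 → {47, 32, 28, 24, 23, 21, 20, 19}

47 → 32 → 28 → 24 → 23 → 21 → 20 → 19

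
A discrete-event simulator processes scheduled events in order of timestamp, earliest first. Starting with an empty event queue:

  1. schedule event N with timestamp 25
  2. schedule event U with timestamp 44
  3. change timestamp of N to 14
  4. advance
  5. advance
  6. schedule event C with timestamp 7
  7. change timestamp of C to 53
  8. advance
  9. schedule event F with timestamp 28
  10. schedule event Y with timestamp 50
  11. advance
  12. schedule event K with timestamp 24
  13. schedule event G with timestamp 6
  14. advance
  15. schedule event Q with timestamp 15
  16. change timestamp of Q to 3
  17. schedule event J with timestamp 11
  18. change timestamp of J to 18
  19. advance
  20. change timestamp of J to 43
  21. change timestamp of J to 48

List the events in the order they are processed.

N → U → C → F → G → Q

add N (timestamp 25) → {N:25}
add U (timestamp 44) → {N:25, U:44}
update N to timestamp 14 → {N:14, U:44}
advance → N; now {U:44}
advance → U; now {}
add C (timestamp 7) → {C:7}
update C to timestamp 53 → {C:53}
advance → C; now {}
add F (timestamp 28) → {F:28}
add Y (timestamp 50) → {F:28, Y:50}
advance → F; now {Y:50}
add K (timestamp 24) → {K:24, Y:50}
add G (timestamp 6) → {G:6, K:24, Y:50}
advance → G; now {K:24, Y:50}
add Q (timestamp 15) → {Q:15, K:24, Y:50}
update Q to timestamp 3 → {Q:3, K:24, Y:50}
add J (timestamp 11) → {Q:3, J:11, K:24, Y:50}
update J to timestamp 18 → {Q:3, J:18, K:24, Y:50}
advance → Q; now {J:18, K:24, Y:50}
update J to timestamp 43 → {K:24, J:43, Y:50}
update J to timestamp 48 → {K:24, J:48, Y:50}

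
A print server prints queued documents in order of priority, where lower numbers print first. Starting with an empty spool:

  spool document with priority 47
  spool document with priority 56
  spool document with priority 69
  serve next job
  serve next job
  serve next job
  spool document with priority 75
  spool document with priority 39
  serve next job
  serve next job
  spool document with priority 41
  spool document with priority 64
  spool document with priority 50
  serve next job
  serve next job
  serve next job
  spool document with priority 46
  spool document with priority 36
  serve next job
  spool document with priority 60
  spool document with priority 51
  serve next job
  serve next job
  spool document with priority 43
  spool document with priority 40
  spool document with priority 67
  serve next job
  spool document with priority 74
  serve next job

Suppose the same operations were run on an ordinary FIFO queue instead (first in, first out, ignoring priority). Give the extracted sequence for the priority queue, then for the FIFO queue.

insert 47 → {47}
insert 56 → {47, 56}
insert 69 → {47, 56, 69}
serve next job → 47; now {56, 69}
serve next job → 56; now {69}
serve next job → 69; now {}
insert 75 → {75}
insert 39 → {39, 75}
serve next job → 39; now {75}
serve next job → 75; now {}
insert 41 → {41}
insert 64 → {41, 64}
insert 50 → {41, 50, 64}
serve next job → 41; now {50, 64}
serve next job → 50; now {64}
serve next job → 64; now {}
insert 46 → {46}
insert 36 → {36, 46}
serve next job → 36; now {46}
insert 60 → {46, 60}
insert 51 → {46, 51, 60}
serve next job → 46; now {51, 60}
serve next job → 51; now {60}
insert 43 → {43, 60}
insert 40 → {40, 43, 60}
insert 67 → {40, 43, 60, 67}
serve next job → 40; now {43, 60, 67}
insert 74 → {43, 60, 67, 74}
serve next job → 43; now {60, 67, 74}

priority queue: 47, 56, 69, 39, 75, 41, 50, 64, 36, 46, 51, 40, 43; FIFO queue: [47, 56, 69, 75, 39, 41, 64, 50, 46, 36, 60, 51, 43]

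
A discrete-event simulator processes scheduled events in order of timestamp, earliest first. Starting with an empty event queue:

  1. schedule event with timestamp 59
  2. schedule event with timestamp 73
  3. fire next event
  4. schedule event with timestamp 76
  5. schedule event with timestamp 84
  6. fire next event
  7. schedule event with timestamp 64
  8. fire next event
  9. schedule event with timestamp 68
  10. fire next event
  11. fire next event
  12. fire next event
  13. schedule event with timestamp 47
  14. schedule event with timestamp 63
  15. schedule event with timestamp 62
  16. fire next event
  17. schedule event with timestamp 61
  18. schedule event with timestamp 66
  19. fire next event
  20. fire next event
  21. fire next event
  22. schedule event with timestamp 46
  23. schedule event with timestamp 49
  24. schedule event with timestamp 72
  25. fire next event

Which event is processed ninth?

insert 59 → {59}
insert 73 → {59, 73}
fire next event → 59; now {73}
insert 76 → {73, 76}
insert 84 → {73, 76, 84}
fire next event → 73; now {76, 84}
insert 64 → {64, 76, 84}
fire next event → 64; now {76, 84}
insert 68 → {68, 76, 84}
fire next event → 68; now {76, 84}
fire next event → 76; now {84}
fire next event → 84; now {}
insert 47 → {47}
insert 63 → {47, 63}
insert 62 → {47, 62, 63}
fire next event → 47; now {62, 63}
insert 61 → {61, 62, 63}
insert 66 → {61, 62, 63, 66}
fire next event → 61; now {62, 63, 66}
fire next event → 62; now {63, 66}
fire next event → 63; now {66}
insert 46 → {46, 66}
insert 49 → {46, 49, 66}
insert 72 → {46, 49, 66, 72}
fire next event → 46; now {49, 66, 72}

62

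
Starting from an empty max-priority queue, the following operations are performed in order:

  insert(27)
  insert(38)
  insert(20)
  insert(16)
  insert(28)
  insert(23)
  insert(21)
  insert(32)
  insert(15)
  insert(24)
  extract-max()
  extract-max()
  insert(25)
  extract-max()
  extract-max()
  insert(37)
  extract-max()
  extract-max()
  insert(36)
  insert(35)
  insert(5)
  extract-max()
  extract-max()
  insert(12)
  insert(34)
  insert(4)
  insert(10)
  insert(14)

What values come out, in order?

insert 27 → {27}
insert 38 → {38, 27}
insert 20 → {38, 27, 20}
insert 16 → {38, 27, 20, 16}
insert 28 → {38, 28, 27, 20, 16}
insert 23 → {38, 28, 27, 23, 20, 16}
insert 21 → {38, 28, 27, 23, 21, 20, 16}
insert 32 → {38, 32, 28, 27, 23, 21, 20, 16}
insert 15 → {38, 32, 28, 27, 23, 21, 20, 16, 15}
insert 24 → {38, 32, 28, 27, 24, 23, 21, 20, 16, 15}
extract-max → 38; now {32, 28, 27, 24, 23, 21, 20, 16, 15}
extract-max → 32; now {28, 27, 24, 23, 21, 20, 16, 15}
insert 25 → {28, 27, 25, 24, 23, 21, 20, 16, 15}
extract-max → 28; now {27, 25, 24, 23, 21, 20, 16, 15}
extract-max → 27; now {25, 24, 23, 21, 20, 16, 15}
insert 37 → {37, 25, 24, 23, 21, 20, 16, 15}
extract-max → 37; now {25, 24, 23, 21, 20, 16, 15}
extract-max → 25; now {24, 23, 21, 20, 16, 15}
insert 36 → {36, 24, 23, 21, 20, 16, 15}
insert 35 → {36, 35, 24, 23, 21, 20, 16, 15}
insert 5 → {36, 35, 24, 23, 21, 20, 16, 15, 5}
extract-max → 36; now {35, 24, 23, 21, 20, 16, 15, 5}
extract-max → 35; now {24, 23, 21, 20, 16, 15, 5}
insert 12 → {24, 23, 21, 20, 16, 15, 12, 5}
insert 34 → {34, 24, 23, 21, 20, 16, 15, 12, 5}
insert 4 → {34, 24, 23, 21, 20, 16, 15, 12, 5, 4}
insert 10 → {34, 24, 23, 21, 20, 16, 15, 12, 10, 5, 4}
insert 14 → {34, 24, 23, 21, 20, 16, 15, 14, 12, 10, 5, 4}

38, 32, 28, 27, 37, 25, 36, 35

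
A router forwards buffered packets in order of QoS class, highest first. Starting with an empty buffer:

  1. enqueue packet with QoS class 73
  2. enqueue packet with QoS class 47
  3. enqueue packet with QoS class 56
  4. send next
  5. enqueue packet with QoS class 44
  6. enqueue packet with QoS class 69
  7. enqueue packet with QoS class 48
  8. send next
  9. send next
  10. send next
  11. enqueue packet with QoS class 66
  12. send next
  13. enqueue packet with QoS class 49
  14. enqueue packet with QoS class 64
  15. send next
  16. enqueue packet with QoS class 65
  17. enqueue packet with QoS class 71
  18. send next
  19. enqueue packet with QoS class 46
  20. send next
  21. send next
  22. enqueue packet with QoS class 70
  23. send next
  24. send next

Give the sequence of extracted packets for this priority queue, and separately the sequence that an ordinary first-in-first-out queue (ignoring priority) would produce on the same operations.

insert 73 → {73}
insert 47 → {73, 47}
insert 56 → {73, 56, 47}
send next → 73; now {56, 47}
insert 44 → {56, 47, 44}
insert 69 → {69, 56, 47, 44}
insert 48 → {69, 56, 48, 47, 44}
send next → 69; now {56, 48, 47, 44}
send next → 56; now {48, 47, 44}
send next → 48; now {47, 44}
insert 66 → {66, 47, 44}
send next → 66; now {47, 44}
insert 49 → {49, 47, 44}
insert 64 → {64, 49, 47, 44}
send next → 64; now {49, 47, 44}
insert 65 → {65, 49, 47, 44}
insert 71 → {71, 65, 49, 47, 44}
send next → 71; now {65, 49, 47, 44}
insert 46 → {65, 49, 47, 46, 44}
send next → 65; now {49, 47, 46, 44}
send next → 49; now {47, 46, 44}
insert 70 → {70, 47, 46, 44}
send next → 70; now {47, 46, 44}
send next → 47; now {46, 44}

priority queue: 73 → 69 → 56 → 48 → 66 → 64 → 71 → 65 → 49 → 70 → 47; FIFO queue: 73, 47, 56, 44, 69, 48, 66, 49, 64, 65, 71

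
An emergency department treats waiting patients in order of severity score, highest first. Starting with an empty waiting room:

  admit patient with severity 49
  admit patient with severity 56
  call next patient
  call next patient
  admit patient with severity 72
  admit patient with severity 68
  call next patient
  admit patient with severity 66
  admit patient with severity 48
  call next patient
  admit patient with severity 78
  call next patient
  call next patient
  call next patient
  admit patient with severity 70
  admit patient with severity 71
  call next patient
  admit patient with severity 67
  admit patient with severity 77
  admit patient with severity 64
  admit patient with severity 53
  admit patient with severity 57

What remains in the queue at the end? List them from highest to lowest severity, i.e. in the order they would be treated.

77, 70, 67, 64, 57, 53

insert 49 → {49}
insert 56 → {56, 49}
call next patient → 56; now {49}
call next patient → 49; now {}
insert 72 → {72}
insert 68 → {72, 68}
call next patient → 72; now {68}
insert 66 → {68, 66}
insert 48 → {68, 66, 48}
call next patient → 68; now {66, 48}
insert 78 → {78, 66, 48}
call next patient → 78; now {66, 48}
call next patient → 66; now {48}
call next patient → 48; now {}
insert 70 → {70}
insert 71 → {71, 70}
call next patient → 71; now {70}
insert 67 → {70, 67}
insert 77 → {77, 70, 67}
insert 64 → {77, 70, 67, 64}
insert 53 → {77, 70, 67, 64, 53}
insert 57 → {77, 70, 67, 64, 57, 53}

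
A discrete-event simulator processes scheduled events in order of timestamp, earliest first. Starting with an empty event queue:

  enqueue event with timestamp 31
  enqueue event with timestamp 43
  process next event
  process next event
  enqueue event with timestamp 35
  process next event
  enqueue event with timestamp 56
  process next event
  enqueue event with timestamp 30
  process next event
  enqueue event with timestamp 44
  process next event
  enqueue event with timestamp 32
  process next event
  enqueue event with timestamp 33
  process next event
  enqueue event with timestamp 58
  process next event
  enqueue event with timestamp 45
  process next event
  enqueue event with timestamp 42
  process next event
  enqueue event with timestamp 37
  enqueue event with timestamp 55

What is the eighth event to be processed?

33

insert 31 → {31}
insert 43 → {31, 43}
process next event → 31; now {43}
process next event → 43; now {}
insert 35 → {35}
process next event → 35; now {}
insert 56 → {56}
process next event → 56; now {}
insert 30 → {30}
process next event → 30; now {}
insert 44 → {44}
process next event → 44; now {}
insert 32 → {32}
process next event → 32; now {}
insert 33 → {33}
process next event → 33; now {}
insert 58 → {58}
process next event → 58; now {}
insert 45 → {45}
process next event → 45; now {}
insert 42 → {42}
process next event → 42; now {}
insert 37 → {37}
insert 55 → {37, 55}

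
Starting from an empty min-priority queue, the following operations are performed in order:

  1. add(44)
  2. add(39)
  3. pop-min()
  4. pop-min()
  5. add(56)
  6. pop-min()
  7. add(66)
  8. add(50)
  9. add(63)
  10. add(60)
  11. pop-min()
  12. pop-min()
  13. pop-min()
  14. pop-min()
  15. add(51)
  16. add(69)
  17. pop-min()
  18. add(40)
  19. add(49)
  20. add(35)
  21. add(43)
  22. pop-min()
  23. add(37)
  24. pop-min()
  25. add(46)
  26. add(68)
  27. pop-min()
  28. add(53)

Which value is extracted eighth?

insert 44 → {44}
insert 39 → {39, 44}
pop-min → 39; now {44}
pop-min → 44; now {}
insert 56 → {56}
pop-min → 56; now {}
insert 66 → {66}
insert 50 → {50, 66}
insert 63 → {50, 63, 66}
insert 60 → {50, 60, 63, 66}
pop-min → 50; now {60, 63, 66}
pop-min → 60; now {63, 66}
pop-min → 63; now {66}
pop-min → 66; now {}
insert 51 → {51}
insert 69 → {51, 69}
pop-min → 51; now {69}
insert 40 → {40, 69}
insert 49 → {40, 49, 69}
insert 35 → {35, 40, 49, 69}
insert 43 → {35, 40, 43, 49, 69}
pop-min → 35; now {40, 43, 49, 69}
insert 37 → {37, 40, 43, 49, 69}
pop-min → 37; now {40, 43, 49, 69}
insert 46 → {40, 43, 46, 49, 69}
insert 68 → {40, 43, 46, 49, 68, 69}
pop-min → 40; now {43, 46, 49, 68, 69}
insert 53 → {43, 46, 49, 53, 68, 69}

51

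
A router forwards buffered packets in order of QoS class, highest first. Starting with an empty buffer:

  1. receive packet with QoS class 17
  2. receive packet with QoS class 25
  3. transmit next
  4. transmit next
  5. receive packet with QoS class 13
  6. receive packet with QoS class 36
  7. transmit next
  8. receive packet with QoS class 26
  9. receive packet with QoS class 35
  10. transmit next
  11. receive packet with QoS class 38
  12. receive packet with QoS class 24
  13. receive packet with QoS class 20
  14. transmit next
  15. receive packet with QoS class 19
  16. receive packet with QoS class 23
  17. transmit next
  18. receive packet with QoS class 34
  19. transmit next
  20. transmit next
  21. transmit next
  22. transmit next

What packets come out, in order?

[25, 17, 36, 35, 38, 26, 34, 24, 23, 20]

insert 17 → {17}
insert 25 → {25, 17}
transmit next → 25; now {17}
transmit next → 17; now {}
insert 13 → {13}
insert 36 → {36, 13}
transmit next → 36; now {13}
insert 26 → {26, 13}
insert 35 → {35, 26, 13}
transmit next → 35; now {26, 13}
insert 38 → {38, 26, 13}
insert 24 → {38, 26, 24, 13}
insert 20 → {38, 26, 24, 20, 13}
transmit next → 38; now {26, 24, 20, 13}
insert 19 → {26, 24, 20, 19, 13}
insert 23 → {26, 24, 23, 20, 19, 13}
transmit next → 26; now {24, 23, 20, 19, 13}
insert 34 → {34, 24, 23, 20, 19, 13}
transmit next → 34; now {24, 23, 20, 19, 13}
transmit next → 24; now {23, 20, 19, 13}
transmit next → 23; now {20, 19, 13}
transmit next → 20; now {19, 13}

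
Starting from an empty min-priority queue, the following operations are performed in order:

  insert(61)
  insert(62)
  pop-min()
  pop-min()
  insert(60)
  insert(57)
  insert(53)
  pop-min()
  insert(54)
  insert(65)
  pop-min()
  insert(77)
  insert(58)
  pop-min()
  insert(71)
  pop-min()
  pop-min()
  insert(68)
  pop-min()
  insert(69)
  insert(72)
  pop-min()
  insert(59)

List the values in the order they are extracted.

insert 61 → {61}
insert 62 → {61, 62}
pop-min → 61; now {62}
pop-min → 62; now {}
insert 60 → {60}
insert 57 → {57, 60}
insert 53 → {53, 57, 60}
pop-min → 53; now {57, 60}
insert 54 → {54, 57, 60}
insert 65 → {54, 57, 60, 65}
pop-min → 54; now {57, 60, 65}
insert 77 → {57, 60, 65, 77}
insert 58 → {57, 58, 60, 65, 77}
pop-min → 57; now {58, 60, 65, 77}
insert 71 → {58, 60, 65, 71, 77}
pop-min → 58; now {60, 65, 71, 77}
pop-min → 60; now {65, 71, 77}
insert 68 → {65, 68, 71, 77}
pop-min → 65; now {68, 71, 77}
insert 69 → {68, 69, 71, 77}
insert 72 → {68, 69, 71, 72, 77}
pop-min → 68; now {69, 71, 72, 77}
insert 59 → {59, 69, 71, 72, 77}

[61, 62, 53, 54, 57, 58, 60, 65, 68]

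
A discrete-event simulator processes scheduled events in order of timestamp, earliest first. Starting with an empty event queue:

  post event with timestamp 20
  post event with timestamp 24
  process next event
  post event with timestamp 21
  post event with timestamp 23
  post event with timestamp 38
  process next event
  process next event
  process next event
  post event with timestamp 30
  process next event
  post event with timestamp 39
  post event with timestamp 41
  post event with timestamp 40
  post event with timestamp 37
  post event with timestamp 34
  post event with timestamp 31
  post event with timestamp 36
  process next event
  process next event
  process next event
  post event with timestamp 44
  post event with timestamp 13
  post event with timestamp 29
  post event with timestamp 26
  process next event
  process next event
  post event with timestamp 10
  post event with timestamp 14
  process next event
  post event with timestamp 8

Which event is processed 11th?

insert 20 → {20}
insert 24 → {20, 24}
process next event → 20; now {24}
insert 21 → {21, 24}
insert 23 → {21, 23, 24}
insert 38 → {21, 23, 24, 38}
process next event → 21; now {23, 24, 38}
process next event → 23; now {24, 38}
process next event → 24; now {38}
insert 30 → {30, 38}
process next event → 30; now {38}
insert 39 → {38, 39}
insert 41 → {38, 39, 41}
insert 40 → {38, 39, 40, 41}
insert 37 → {37, 38, 39, 40, 41}
insert 34 → {34, 37, 38, 39, 40, 41}
insert 31 → {31, 34, 37, 38, 39, 40, 41}
insert 36 → {31, 34, 36, 37, 38, 39, 40, 41}
process next event → 31; now {34, 36, 37, 38, 39, 40, 41}
process next event → 34; now {36, 37, 38, 39, 40, 41}
process next event → 36; now {37, 38, 39, 40, 41}
insert 44 → {37, 38, 39, 40, 41, 44}
insert 13 → {13, 37, 38, 39, 40, 41, 44}
insert 29 → {13, 29, 37, 38, 39, 40, 41, 44}
insert 26 → {13, 26, 29, 37, 38, 39, 40, 41, 44}
process next event → 13; now {26, 29, 37, 38, 39, 40, 41, 44}
process next event → 26; now {29, 37, 38, 39, 40, 41, 44}
insert 10 → {10, 29, 37, 38, 39, 40, 41, 44}
insert 14 → {10, 14, 29, 37, 38, 39, 40, 41, 44}
process next event → 10; now {14, 29, 37, 38, 39, 40, 41, 44}
insert 8 → {8, 14, 29, 37, 38, 39, 40, 41, 44}

10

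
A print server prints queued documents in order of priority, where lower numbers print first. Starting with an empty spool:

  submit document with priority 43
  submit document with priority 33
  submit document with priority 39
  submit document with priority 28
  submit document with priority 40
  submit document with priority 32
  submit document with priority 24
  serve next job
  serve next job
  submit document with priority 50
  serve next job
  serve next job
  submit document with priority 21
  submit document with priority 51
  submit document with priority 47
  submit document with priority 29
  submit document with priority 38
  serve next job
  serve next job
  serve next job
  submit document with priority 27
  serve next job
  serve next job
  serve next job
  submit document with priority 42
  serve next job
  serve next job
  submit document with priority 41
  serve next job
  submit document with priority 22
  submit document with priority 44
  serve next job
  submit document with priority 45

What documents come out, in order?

24, 28, 32, 33, 21, 29, 38, 27, 39, 40, 42, 43, 41, 22

insert 43 → {43}
insert 33 → {33, 43}
insert 39 → {33, 39, 43}
insert 28 → {28, 33, 39, 43}
insert 40 → {28, 33, 39, 40, 43}
insert 32 → {28, 32, 33, 39, 40, 43}
insert 24 → {24, 28, 32, 33, 39, 40, 43}
serve next job → 24; now {28, 32, 33, 39, 40, 43}
serve next job → 28; now {32, 33, 39, 40, 43}
insert 50 → {32, 33, 39, 40, 43, 50}
serve next job → 32; now {33, 39, 40, 43, 50}
serve next job → 33; now {39, 40, 43, 50}
insert 21 → {21, 39, 40, 43, 50}
insert 51 → {21, 39, 40, 43, 50, 51}
insert 47 → {21, 39, 40, 43, 47, 50, 51}
insert 29 → {21, 29, 39, 40, 43, 47, 50, 51}
insert 38 → {21, 29, 38, 39, 40, 43, 47, 50, 51}
serve next job → 21; now {29, 38, 39, 40, 43, 47, 50, 51}
serve next job → 29; now {38, 39, 40, 43, 47, 50, 51}
serve next job → 38; now {39, 40, 43, 47, 50, 51}
insert 27 → {27, 39, 40, 43, 47, 50, 51}
serve next job → 27; now {39, 40, 43, 47, 50, 51}
serve next job → 39; now {40, 43, 47, 50, 51}
serve next job → 40; now {43, 47, 50, 51}
insert 42 → {42, 43, 47, 50, 51}
serve next job → 42; now {43, 47, 50, 51}
serve next job → 43; now {47, 50, 51}
insert 41 → {41, 47, 50, 51}
serve next job → 41; now {47, 50, 51}
insert 22 → {22, 47, 50, 51}
insert 44 → {22, 44, 47, 50, 51}
serve next job → 22; now {44, 47, 50, 51}
insert 45 → {44, 45, 47, 50, 51}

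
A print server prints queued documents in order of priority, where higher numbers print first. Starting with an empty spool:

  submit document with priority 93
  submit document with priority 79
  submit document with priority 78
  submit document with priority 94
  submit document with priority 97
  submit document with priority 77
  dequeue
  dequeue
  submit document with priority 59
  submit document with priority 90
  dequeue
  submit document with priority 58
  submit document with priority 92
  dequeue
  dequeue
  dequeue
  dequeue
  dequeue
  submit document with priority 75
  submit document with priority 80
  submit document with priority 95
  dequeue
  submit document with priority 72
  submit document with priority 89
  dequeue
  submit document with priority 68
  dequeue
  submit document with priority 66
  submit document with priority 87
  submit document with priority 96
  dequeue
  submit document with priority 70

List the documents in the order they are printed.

insert 93 → {93}
insert 79 → {93, 79}
insert 78 → {93, 79, 78}
insert 94 → {94, 93, 79, 78}
insert 97 → {97, 94, 93, 79, 78}
insert 77 → {97, 94, 93, 79, 78, 77}
dequeue → 97; now {94, 93, 79, 78, 77}
dequeue → 94; now {93, 79, 78, 77}
insert 59 → {93, 79, 78, 77, 59}
insert 90 → {93, 90, 79, 78, 77, 59}
dequeue → 93; now {90, 79, 78, 77, 59}
insert 58 → {90, 79, 78, 77, 59, 58}
insert 92 → {92, 90, 79, 78, 77, 59, 58}
dequeue → 92; now {90, 79, 78, 77, 59, 58}
dequeue → 90; now {79, 78, 77, 59, 58}
dequeue → 79; now {78, 77, 59, 58}
dequeue → 78; now {77, 59, 58}
dequeue → 77; now {59, 58}
insert 75 → {75, 59, 58}
insert 80 → {80, 75, 59, 58}
insert 95 → {95, 80, 75, 59, 58}
dequeue → 95; now {80, 75, 59, 58}
insert 72 → {80, 75, 72, 59, 58}
insert 89 → {89, 80, 75, 72, 59, 58}
dequeue → 89; now {80, 75, 72, 59, 58}
insert 68 → {80, 75, 72, 68, 59, 58}
dequeue → 80; now {75, 72, 68, 59, 58}
insert 66 → {75, 72, 68, 66, 59, 58}
insert 87 → {87, 75, 72, 68, 66, 59, 58}
insert 96 → {96, 87, 75, 72, 68, 66, 59, 58}
dequeue → 96; now {87, 75, 72, 68, 66, 59, 58}
insert 70 → {87, 75, 72, 70, 68, 66, 59, 58}

[97, 94, 93, 92, 90, 79, 78, 77, 95, 89, 80, 96]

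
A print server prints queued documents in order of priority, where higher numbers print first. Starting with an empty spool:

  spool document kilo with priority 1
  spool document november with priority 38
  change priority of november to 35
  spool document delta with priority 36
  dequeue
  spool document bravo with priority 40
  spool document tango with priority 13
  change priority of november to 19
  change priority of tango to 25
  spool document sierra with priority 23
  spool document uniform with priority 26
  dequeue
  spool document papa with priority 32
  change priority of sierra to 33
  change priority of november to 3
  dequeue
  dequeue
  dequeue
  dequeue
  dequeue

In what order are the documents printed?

[delta, bravo, sierra, papa, uniform, tango, november]

add kilo (priority 1) → {kilo:1}
add november (priority 38) → {november:38, kilo:1}
update november to priority 35 → {november:35, kilo:1}
add delta (priority 36) → {delta:36, november:35, kilo:1}
dequeue → delta; now {november:35, kilo:1}
add bravo (priority 40) → {bravo:40, november:35, kilo:1}
add tango (priority 13) → {bravo:40, november:35, tango:13, kilo:1}
update november to priority 19 → {bravo:40, november:19, tango:13, kilo:1}
update tango to priority 25 → {bravo:40, tango:25, november:19, kilo:1}
add sierra (priority 23) → {bravo:40, tango:25, sierra:23, november:19, kilo:1}
add uniform (priority 26) → {bravo:40, uniform:26, tango:25, sierra:23, november:19, kilo:1}
dequeue → bravo; now {uniform:26, tango:25, sierra:23, november:19, kilo:1}
add papa (priority 32) → {papa:32, uniform:26, tango:25, sierra:23, november:19, kilo:1}
update sierra to priority 33 → {sierra:33, papa:32, uniform:26, tango:25, november:19, kilo:1}
update november to priority 3 → {sierra:33, papa:32, uniform:26, tango:25, november:3, kilo:1}
dequeue → sierra; now {papa:32, uniform:26, tango:25, november:3, kilo:1}
dequeue → papa; now {uniform:26, tango:25, november:3, kilo:1}
dequeue → uniform; now {tango:25, november:3, kilo:1}
dequeue → tango; now {november:3, kilo:1}
dequeue → november; now {kilo:1}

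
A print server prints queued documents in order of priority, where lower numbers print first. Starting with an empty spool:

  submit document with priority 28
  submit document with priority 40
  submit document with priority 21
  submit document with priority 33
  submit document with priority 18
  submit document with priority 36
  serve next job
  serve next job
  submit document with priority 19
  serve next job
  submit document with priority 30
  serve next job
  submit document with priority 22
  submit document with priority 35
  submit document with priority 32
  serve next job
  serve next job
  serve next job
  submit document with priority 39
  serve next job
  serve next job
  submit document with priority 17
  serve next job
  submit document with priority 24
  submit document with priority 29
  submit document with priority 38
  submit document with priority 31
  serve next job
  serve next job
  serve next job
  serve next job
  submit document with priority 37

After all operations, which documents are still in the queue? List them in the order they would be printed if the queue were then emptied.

insert 28 → {28}
insert 40 → {28, 40}
insert 21 → {21, 28, 40}
insert 33 → {21, 28, 33, 40}
insert 18 → {18, 21, 28, 33, 40}
insert 36 → {18, 21, 28, 33, 36, 40}
serve next job → 18; now {21, 28, 33, 36, 40}
serve next job → 21; now {28, 33, 36, 40}
insert 19 → {19, 28, 33, 36, 40}
serve next job → 19; now {28, 33, 36, 40}
insert 30 → {28, 30, 33, 36, 40}
serve next job → 28; now {30, 33, 36, 40}
insert 22 → {22, 30, 33, 36, 40}
insert 35 → {22, 30, 33, 35, 36, 40}
insert 32 → {22, 30, 32, 33, 35, 36, 40}
serve next job → 22; now {30, 32, 33, 35, 36, 40}
serve next job → 30; now {32, 33, 35, 36, 40}
serve next job → 32; now {33, 35, 36, 40}
insert 39 → {33, 35, 36, 39, 40}
serve next job → 33; now {35, 36, 39, 40}
serve next job → 35; now {36, 39, 40}
insert 17 → {17, 36, 39, 40}
serve next job → 17; now {36, 39, 40}
insert 24 → {24, 36, 39, 40}
insert 29 → {24, 29, 36, 39, 40}
insert 38 → {24, 29, 36, 38, 39, 40}
insert 31 → {24, 29, 31, 36, 38, 39, 40}
serve next job → 24; now {29, 31, 36, 38, 39, 40}
serve next job → 29; now {31, 36, 38, 39, 40}
serve next job → 31; now {36, 38, 39, 40}
serve next job → 36; now {38, 39, 40}
insert 37 → {37, 38, 39, 40}

37, 38, 39, 40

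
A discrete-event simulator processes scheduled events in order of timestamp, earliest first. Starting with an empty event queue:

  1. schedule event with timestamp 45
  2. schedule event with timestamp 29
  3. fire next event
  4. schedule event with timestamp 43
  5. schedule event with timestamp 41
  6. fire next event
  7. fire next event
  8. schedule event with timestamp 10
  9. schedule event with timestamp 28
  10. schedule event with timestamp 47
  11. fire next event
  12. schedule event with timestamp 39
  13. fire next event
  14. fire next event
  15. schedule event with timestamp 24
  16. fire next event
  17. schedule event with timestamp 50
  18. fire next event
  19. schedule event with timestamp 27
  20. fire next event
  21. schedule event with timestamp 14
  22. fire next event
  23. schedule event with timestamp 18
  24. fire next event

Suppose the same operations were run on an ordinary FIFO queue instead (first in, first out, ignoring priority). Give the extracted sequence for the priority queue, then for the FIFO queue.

priority queue: 29 → 41 → 43 → 10 → 28 → 39 → 24 → 45 → 27 → 14 → 18; FIFO queue: [45, 29, 43, 41, 10, 28, 47, 39, 24, 50, 27]

insert 45 → {45}
insert 29 → {29, 45}
fire next event → 29; now {45}
insert 43 → {43, 45}
insert 41 → {41, 43, 45}
fire next event → 41; now {43, 45}
fire next event → 43; now {45}
insert 10 → {10, 45}
insert 28 → {10, 28, 45}
insert 47 → {10, 28, 45, 47}
fire next event → 10; now {28, 45, 47}
insert 39 → {28, 39, 45, 47}
fire next event → 28; now {39, 45, 47}
fire next event → 39; now {45, 47}
insert 24 → {24, 45, 47}
fire next event → 24; now {45, 47}
insert 50 → {45, 47, 50}
fire next event → 45; now {47, 50}
insert 27 → {27, 47, 50}
fire next event → 27; now {47, 50}
insert 14 → {14, 47, 50}
fire next event → 14; now {47, 50}
insert 18 → {18, 47, 50}
fire next event → 18; now {47, 50}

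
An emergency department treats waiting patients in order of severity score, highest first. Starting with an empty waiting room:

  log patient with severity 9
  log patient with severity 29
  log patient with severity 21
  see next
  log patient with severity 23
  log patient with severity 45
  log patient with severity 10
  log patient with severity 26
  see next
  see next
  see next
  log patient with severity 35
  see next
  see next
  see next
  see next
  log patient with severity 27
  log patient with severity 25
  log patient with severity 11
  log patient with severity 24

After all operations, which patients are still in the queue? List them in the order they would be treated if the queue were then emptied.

insert 9 → {9}
insert 29 → {29, 9}
insert 21 → {29, 21, 9}
see next → 29; now {21, 9}
insert 23 → {23, 21, 9}
insert 45 → {45, 23, 21, 9}
insert 10 → {45, 23, 21, 10, 9}
insert 26 → {45, 26, 23, 21, 10, 9}
see next → 45; now {26, 23, 21, 10, 9}
see next → 26; now {23, 21, 10, 9}
see next → 23; now {21, 10, 9}
insert 35 → {35, 21, 10, 9}
see next → 35; now {21, 10, 9}
see next → 21; now {10, 9}
see next → 10; now {9}
see next → 9; now {}
insert 27 → {27}
insert 25 → {27, 25}
insert 11 → {27, 25, 11}
insert 24 → {27, 25, 24, 11}

27, 25, 24, 11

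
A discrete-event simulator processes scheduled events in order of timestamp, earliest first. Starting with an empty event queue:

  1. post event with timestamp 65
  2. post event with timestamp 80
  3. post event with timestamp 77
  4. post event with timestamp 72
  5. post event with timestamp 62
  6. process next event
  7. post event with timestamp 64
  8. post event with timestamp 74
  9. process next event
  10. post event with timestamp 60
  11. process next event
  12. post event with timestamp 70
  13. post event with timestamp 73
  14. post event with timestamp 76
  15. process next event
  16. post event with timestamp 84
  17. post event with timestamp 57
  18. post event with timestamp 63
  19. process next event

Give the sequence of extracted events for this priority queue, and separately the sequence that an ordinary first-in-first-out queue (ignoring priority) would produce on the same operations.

priority queue: 62 → 64 → 60 → 65 → 57; FIFO queue: [65, 80, 77, 72, 62]

insert 65 → {65}
insert 80 → {65, 80}
insert 77 → {65, 77, 80}
insert 72 → {65, 72, 77, 80}
insert 62 → {62, 65, 72, 77, 80}
process next event → 62; now {65, 72, 77, 80}
insert 64 → {64, 65, 72, 77, 80}
insert 74 → {64, 65, 72, 74, 77, 80}
process next event → 64; now {65, 72, 74, 77, 80}
insert 60 → {60, 65, 72, 74, 77, 80}
process next event → 60; now {65, 72, 74, 77, 80}
insert 70 → {65, 70, 72, 74, 77, 80}
insert 73 → {65, 70, 72, 73, 74, 77, 80}
insert 76 → {65, 70, 72, 73, 74, 76, 77, 80}
process next event → 65; now {70, 72, 73, 74, 76, 77, 80}
insert 84 → {70, 72, 73, 74, 76, 77, 80, 84}
insert 57 → {57, 70, 72, 73, 74, 76, 77, 80, 84}
insert 63 → {57, 63, 70, 72, 73, 74, 76, 77, 80, 84}
process next event → 57; now {63, 70, 72, 73, 74, 76, 77, 80, 84}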